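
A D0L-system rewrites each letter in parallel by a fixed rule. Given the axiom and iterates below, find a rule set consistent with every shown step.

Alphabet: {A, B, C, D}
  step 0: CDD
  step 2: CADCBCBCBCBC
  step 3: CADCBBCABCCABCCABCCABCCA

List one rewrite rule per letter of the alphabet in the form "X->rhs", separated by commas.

A->DC, B->BC, C->CA, D->BB

  step 2 ⇒ step 3: CADCBCBCBCBC ⇒ CA·DC·BB·CA·BC·CA·BC·CA·BC·CA·BC·CA
    A ↦ DC
    B ↦ BC
    C ↦ CA
    D ↦ BB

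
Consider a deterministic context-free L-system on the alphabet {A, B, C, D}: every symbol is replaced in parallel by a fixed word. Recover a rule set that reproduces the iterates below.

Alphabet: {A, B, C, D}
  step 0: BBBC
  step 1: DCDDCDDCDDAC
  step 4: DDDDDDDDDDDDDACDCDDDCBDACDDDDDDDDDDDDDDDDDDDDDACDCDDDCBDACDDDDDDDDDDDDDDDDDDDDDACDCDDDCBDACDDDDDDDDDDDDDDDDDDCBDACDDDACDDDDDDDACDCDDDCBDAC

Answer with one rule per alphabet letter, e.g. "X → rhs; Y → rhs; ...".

  step 0 ⇒ step 1: BBBC ⇒ DCD·DCD·DCD·DAC
    B ↦ DCD
    C ↦ DAC
    A ↦ CB  (constrained at step 1)
    D ↦ DD  (constrained at step 1)

A->CB, B->DCD, C->DAC, D->DD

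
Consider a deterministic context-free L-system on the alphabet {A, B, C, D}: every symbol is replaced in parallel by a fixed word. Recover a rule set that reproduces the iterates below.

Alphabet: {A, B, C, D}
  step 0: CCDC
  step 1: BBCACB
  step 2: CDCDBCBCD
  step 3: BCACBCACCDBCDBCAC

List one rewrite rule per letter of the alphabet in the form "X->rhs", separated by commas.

A->C, B->CD, C->B, D->CAC

  step 2 ⇒ step 3: CDCDBCBCD ⇒ B·CAC·B·CAC·CD·B·CD·B·CAC
    B ↦ CD
    C ↦ B
    D ↦ CAC
  step 1 ⇒ step 2: BBCACB ⇒ CD·CD·B·C·B·CD
    A ↦ C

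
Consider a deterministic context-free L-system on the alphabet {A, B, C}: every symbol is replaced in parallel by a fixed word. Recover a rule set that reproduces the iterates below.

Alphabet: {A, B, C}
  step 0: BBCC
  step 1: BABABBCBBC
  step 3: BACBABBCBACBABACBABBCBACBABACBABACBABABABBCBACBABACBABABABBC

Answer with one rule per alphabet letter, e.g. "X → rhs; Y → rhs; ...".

A->CBA, B->BA, C->BBC

  step 0 ⇒ step 1: BBCC ⇒ BA·BA·BBC·BBC
    B ↦ BA
    C ↦ BBC
    A ↦ CBA  (constrained at step 1)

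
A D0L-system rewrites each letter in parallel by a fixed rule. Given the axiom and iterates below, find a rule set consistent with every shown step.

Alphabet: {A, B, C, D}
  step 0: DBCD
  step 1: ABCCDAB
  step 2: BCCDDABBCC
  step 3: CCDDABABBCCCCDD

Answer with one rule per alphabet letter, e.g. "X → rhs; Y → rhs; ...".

  step 2 ⇒ step 3: BCCDDABBCC ⇒ CC·D·D·AB·AB·B·CC·CC·D·D
    A ↦ B
    B ↦ CC
    C ↦ D
    D ↦ AB

A->B, B->CC, C->D, D->AB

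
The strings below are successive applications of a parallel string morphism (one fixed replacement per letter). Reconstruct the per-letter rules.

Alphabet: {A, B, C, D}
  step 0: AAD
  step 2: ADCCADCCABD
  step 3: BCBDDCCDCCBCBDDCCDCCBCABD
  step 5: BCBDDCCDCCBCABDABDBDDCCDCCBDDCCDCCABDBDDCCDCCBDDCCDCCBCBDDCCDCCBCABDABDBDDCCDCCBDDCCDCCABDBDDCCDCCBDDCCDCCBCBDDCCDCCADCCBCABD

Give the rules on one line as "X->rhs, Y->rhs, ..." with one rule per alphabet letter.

  step 2 ⇒ step 3: ADCCADCCABD ⇒ BC·BD·DCC·DCC·BC·BD·DCC·DCC·BC·A·BD
    A ↦ BC
    B ↦ A
    C ↦ DCC
    D ↦ BD

A->BC, B->A, C->DCC, D->BD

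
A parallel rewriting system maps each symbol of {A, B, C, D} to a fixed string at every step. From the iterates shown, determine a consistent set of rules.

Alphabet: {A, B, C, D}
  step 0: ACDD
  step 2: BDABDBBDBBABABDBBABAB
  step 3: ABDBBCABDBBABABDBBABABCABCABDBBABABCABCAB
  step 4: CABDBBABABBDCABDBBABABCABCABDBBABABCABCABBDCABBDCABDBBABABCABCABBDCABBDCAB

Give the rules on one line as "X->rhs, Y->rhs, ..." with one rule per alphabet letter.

  step 3 ⇒ step 4: ABDBBCABDBBABABDBBABABCABCABDBBABABCABCAB ⇒ C·AB·DBB·AB·AB·BD·C·AB·DBB·AB·AB·C·AB·C·AB·DBB·AB·AB·C·AB·C·AB·BD·C·AB·BD·C·AB·DBB·AB·AB·C·AB·C·AB·BD·C·AB·BD·C·AB
    A ↦ C
    B ↦ AB
    C ↦ BD
    D ↦ DBB

A->C, B->AB, C->BD, D->DBB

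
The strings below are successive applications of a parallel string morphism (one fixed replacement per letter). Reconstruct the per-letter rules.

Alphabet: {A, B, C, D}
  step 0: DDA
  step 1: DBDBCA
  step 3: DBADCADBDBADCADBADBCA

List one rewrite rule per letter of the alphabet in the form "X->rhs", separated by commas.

A->CA, B->AD, C->B, D->DB

  step 0 ⇒ step 1: DDA ⇒ DB·DB·CA
    A ↦ CA
    D ↦ DB
    B ↦ AD  (constrained at step 1)
    C ↦ B  (constrained at step 1)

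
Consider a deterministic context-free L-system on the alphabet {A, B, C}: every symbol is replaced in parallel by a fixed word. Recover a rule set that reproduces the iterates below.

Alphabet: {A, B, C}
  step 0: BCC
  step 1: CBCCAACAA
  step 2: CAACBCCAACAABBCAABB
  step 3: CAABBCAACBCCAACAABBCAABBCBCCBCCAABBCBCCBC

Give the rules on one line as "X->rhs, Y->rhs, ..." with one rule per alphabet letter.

  step 2 ⇒ step 3: CAACBCCAACAABBCAABB ⇒ CAA·B·B·CAA·CBC·CAA·CAA·B·B·CAA·B·B·CBC·CBC·CAA·B·B·CBC·CBC
    A ↦ B
    B ↦ CBC
    C ↦ CAA

A->B, B->CBC, C->CAA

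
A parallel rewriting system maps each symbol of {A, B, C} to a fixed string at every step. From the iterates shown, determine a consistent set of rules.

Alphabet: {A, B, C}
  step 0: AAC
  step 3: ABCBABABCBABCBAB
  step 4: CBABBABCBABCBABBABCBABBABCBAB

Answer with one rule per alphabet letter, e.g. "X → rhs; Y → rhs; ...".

A->CB, B->AB, C->B

  step 3 ⇒ step 4: ABCBABABCBABCBAB ⇒ CB·AB·B·AB·CB·AB·CB·AB·B·AB·CB·AB·B·AB·CB·AB
    A ↦ CB
    B ↦ AB
    C ↦ B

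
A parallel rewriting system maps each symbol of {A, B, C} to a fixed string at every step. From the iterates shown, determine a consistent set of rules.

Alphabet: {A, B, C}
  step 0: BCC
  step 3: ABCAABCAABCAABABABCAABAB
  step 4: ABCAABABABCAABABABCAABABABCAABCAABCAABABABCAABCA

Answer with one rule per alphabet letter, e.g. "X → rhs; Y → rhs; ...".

  step 3 ⇒ step 4: ABCAABCAABCAABABABCAABAB ⇒ AB·CA·AB·AB·AB·CA·AB·AB·AB·CA·AB·AB·AB·CA·AB·CA·AB·CA·AB·AB·AB·CA·AB·CA
    A ↦ AB
    B ↦ CA
    C ↦ AB

A->AB, B->CA, C->AB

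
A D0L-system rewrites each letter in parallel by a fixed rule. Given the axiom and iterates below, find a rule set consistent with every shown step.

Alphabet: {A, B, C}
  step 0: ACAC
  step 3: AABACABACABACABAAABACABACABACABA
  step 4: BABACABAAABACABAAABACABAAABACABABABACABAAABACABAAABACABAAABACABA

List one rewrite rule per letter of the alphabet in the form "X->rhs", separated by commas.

  step 3 ⇒ step 4: AABACABACABACABAAABACABACABACABA ⇒ BA·BA·CA·BA·AA·BA·CA·BA·AA·BA·CA·BA·AA·BA·CA·BA·BA·BA·CA·BA·AA·BA·CA·BA·AA·BA·CA·BA·AA·BA·CA·BA
    A ↦ BA
    B ↦ CA
    C ↦ AA

A->BA, B->CA, C->AA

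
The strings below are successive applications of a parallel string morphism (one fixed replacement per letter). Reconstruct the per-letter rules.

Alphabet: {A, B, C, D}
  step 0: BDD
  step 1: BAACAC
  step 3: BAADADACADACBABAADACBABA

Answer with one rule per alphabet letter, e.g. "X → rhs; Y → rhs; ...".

  step 0 ⇒ step 1: BDD ⇒ BA·AC·AC
    B ↦ BA
    D ↦ AC
    A ↦ AD  (constrained at step 1)
    C ↦ BB  (constrained at step 1)

A->AD, B->BA, C->BB, D->AC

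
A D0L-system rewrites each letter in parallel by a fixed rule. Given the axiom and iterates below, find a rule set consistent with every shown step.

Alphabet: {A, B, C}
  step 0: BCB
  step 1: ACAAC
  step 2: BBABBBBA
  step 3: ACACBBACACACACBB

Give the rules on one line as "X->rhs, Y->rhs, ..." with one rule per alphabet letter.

  step 2 ⇒ step 3: BBABBBBA ⇒ AC·AC·BB·AC·AC·AC·AC·BB
    A ↦ BB
    B ↦ AC
  step 0 ⇒ step 1: BCB ⇒ AC·A·AC
    C ↦ A

A->BB, B->AC, C->A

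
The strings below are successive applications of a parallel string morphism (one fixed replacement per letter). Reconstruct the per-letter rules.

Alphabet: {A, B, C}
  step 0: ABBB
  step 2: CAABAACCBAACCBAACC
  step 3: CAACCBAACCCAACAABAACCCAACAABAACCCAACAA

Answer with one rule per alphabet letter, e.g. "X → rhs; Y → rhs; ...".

A->C, B->BAA, C->CAA

  step 2 ⇒ step 3: CAABAACCBAACCBAACC ⇒ CAA·C·C·BAA·C·C·CAA·CAA·BAA·C·C·CAA·CAA·BAA·C·C·CAA·CAA
    A ↦ C
    B ↦ BAA
    C ↦ CAA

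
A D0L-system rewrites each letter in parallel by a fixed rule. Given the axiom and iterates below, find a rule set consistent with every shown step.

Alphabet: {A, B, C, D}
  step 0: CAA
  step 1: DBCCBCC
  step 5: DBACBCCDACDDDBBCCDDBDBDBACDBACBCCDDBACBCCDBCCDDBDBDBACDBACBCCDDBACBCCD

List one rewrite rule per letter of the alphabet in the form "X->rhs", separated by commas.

A->BCC, B->AC, C->D, D->DB

  step 0 ⇒ step 1: CAA ⇒ D·BCC·BCC
    A ↦ BCC
    C ↦ D
    B ↦ AC  (constrained at step 1)
    D ↦ DB  (constrained at step 1)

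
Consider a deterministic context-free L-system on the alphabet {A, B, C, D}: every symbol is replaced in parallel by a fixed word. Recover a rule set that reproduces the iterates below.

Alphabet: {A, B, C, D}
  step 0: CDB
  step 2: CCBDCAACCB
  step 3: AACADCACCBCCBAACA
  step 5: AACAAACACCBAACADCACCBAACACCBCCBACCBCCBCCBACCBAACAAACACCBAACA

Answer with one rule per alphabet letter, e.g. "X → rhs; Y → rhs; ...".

A->CCB, B->CA, C->A, D->DC

  step 2 ⇒ step 3: CCBDCAACCB ⇒ A·A·CA·DC·A·CCB·CCB·A·A·CA
    A ↦ CCB
    B ↦ CA
    C ↦ A
    D ↦ DC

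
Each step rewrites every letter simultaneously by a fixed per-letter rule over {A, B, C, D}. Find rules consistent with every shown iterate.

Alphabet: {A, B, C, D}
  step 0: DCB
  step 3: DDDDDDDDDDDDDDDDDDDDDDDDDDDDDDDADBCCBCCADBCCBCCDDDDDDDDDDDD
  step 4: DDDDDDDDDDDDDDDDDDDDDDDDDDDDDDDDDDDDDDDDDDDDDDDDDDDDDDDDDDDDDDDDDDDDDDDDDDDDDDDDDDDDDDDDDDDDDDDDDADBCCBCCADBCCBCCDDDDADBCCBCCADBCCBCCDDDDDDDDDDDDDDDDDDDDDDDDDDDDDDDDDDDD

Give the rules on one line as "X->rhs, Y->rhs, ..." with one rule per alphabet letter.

A->D, B->AD, C->BCC, D->DDD

  step 3 ⇒ step 4: DDDDDDDDDDDDDDDDDDDDDDDDDDDDDDDADBCCBCCADBCCBCCDDDDDDDDDDDD ⇒ DDD·DDD·DDD·DDD·DDD·DDD·DDD·DDD·DDD·DDD·DDD·DDD·DDD·DDD·DDD·DDD·DDD·DDD·DDD·DDD·DDD·DDD·DDD·DDD·DDD·DDD·DDD·DDD·DDD·DDD·DDD·D·DDD·AD·BCC·BCC·AD·BCC·BCC·D·DDD·AD·BCC·BCC·AD·BCC·BCC·DDD·DDD·DDD·DDD·DDD·DDD·DDD·DDD·DDD·DDD·DDD·DDD
    A ↦ D
    B ↦ AD
    C ↦ BCC
    D ↦ DDD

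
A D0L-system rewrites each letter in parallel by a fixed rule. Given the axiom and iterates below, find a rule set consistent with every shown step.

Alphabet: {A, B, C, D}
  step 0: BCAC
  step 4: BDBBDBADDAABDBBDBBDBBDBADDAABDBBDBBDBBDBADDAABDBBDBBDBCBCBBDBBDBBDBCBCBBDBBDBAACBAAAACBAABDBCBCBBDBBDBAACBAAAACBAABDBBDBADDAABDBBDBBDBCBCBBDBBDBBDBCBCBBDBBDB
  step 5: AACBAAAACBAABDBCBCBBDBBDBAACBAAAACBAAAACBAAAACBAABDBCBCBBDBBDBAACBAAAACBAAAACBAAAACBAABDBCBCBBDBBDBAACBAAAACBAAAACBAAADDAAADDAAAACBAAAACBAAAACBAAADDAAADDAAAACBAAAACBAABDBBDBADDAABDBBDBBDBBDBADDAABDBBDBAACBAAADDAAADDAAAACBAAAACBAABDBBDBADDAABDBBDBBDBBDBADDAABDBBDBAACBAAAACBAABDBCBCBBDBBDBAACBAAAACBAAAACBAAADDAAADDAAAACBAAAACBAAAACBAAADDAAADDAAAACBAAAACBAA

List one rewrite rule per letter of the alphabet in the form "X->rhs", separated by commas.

A->BDB, B->AA, C->ADD, D->CB

  step 4 ⇒ step 5: BDBBDBADDAABDBBDBBDBBDBADDAABDBBDBBDBBDBADDAABDBBDBBDBCBCBBDBBDBBDBCBCBBDBBDBAACBAAAACBAABDBCBCBBDBBDBAACBAAAACBAABDBBDBADDAABDBBDBBDBCBCBBDBBDBBDBCBCBBDBBDB ⇒ AA·CB·AA·AA·CB·AA·BDB·CB·CB·BDB·BDB·AA·CB·AA·AA·CB·AA·AA·CB·AA·AA·CB·AA·BDB·CB·CB·BDB·BDB·AA·CB·AA·AA·CB·AA·AA·CB·AA·AA·CB·AA·BDB·CB·CB·BDB·BDB·AA·CB·AA·AA·CB·AA·AA·CB·AA·ADD·AA·ADD·AA·AA·CB·AA·AA·CB·AA·AA·CB·AA·ADD·AA·ADD·AA·AA·CB·AA·AA·CB·AA·BDB·BDB·ADD·AA·BDB·BDB·BDB·BDB·ADD·AA·BDB·BDB·AA·CB·AA·ADD·AA·ADD·AA·AA·CB·AA·AA·CB·AA·BDB·BDB·ADD·AA·BDB·BDB·BDB·BDB·ADD·AA·BDB·BDB·AA·CB·AA·AA·CB·AA·BDB·CB·CB·BDB·BDB·AA·CB·AA·AA·CB·AA·AA·CB·AA·ADD·AA·ADD·AA·AA·CB·AA·AA·CB·AA·AA·CB·AA·ADD·AA·ADD·AA·AA·CB·AA·AA·CB·AA
    A ↦ BDB
    B ↦ AA
    C ↦ ADD
    D ↦ CB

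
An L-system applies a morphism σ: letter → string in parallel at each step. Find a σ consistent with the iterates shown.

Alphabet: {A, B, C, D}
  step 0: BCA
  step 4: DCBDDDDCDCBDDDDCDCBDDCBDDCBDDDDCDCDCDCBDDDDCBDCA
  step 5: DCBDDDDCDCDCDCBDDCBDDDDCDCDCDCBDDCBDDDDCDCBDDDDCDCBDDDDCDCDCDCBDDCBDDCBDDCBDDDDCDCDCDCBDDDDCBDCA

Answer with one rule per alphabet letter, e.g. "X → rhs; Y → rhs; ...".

  step 4 ⇒ step 5: DCBDDDDCDCBDDDDCDCBDDCBDDCBDDDDCDCDCDCBDDDDCBDCA ⇒ DC·BD·DD·DC·DC·DC·DC·BD·DC·BD·DD·DC·DC·DC·DC·BD·DC·BD·DD·DC·DC·BD·DD·DC·DC·BD·DD·DC·DC·DC·DC·BD·DC·BD·DC·BD·DC·BD·DD·DC·DC·DC·DC·BD·DD·DC·BD·CA
    A ↦ CA
    B ↦ DD
    C ↦ BD
    D ↦ DC

A->CA, B->DD, C->BD, D->DC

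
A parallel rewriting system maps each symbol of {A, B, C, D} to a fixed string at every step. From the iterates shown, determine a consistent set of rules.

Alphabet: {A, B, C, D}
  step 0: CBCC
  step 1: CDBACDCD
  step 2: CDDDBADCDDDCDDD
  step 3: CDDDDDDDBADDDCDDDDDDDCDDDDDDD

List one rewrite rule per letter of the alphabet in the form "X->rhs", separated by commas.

A->D, B->BA, C->CD, D->DD

  step 2 ⇒ step 3: CDDDBADCDDDCDDD ⇒ CD·DD·DD·DD·BA·D·DD·CD·DD·DD·DD·CD·DD·DD·DD
    A ↦ D
    B ↦ BA
    C ↦ CD
    D ↦ DD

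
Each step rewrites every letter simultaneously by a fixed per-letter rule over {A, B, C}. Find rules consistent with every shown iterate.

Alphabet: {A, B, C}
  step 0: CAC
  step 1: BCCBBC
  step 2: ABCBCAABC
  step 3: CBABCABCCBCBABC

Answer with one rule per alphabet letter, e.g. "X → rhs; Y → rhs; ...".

  step 2 ⇒ step 3: ABCBCAABC ⇒ CB·A·BC·A·BC·CB·CB·A·BC
    A ↦ CB
    B ↦ A
    C ↦ BC

A->CB, B->A, C->BC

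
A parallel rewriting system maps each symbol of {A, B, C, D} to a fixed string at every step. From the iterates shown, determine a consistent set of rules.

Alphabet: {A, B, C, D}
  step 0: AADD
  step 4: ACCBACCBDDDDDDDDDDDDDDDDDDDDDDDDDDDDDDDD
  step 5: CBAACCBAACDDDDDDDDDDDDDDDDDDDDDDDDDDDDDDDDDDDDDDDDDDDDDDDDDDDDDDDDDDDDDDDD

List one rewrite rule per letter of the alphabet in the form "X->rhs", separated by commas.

A->CB, B->C, C->A, D->DD

  step 4 ⇒ step 5: ACCBACCBDDDDDDDDDDDDDDDDDDDDDDDDDDDDDDDD ⇒ CB·A·A·C·CB·A·A·C·DD·DD·DD·DD·DD·DD·DD·DD·DD·DD·DD·DD·DD·DD·DD·DD·DD·DD·DD·DD·DD·DD·DD·DD·DD·DD·DD·DD·DD·DD·DD·DD
    A ↦ CB
    B ↦ C
    C ↦ A
    D ↦ DD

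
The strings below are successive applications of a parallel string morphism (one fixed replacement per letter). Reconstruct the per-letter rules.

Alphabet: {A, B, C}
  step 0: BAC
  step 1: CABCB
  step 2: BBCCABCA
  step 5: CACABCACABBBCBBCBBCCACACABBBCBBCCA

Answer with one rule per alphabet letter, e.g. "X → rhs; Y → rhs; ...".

A->BC, B->CA, C->B

  step 1 ⇒ step 2: CABCB ⇒ B·BC·CA·B·CA
    A ↦ BC
    B ↦ CA
    C ↦ B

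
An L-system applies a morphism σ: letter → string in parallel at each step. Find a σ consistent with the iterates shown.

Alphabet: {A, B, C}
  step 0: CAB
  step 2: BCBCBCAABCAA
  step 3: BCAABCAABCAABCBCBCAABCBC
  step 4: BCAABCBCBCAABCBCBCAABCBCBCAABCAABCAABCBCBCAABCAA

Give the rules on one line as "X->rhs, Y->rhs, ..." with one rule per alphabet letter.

A->BC, B->BC, C->AA

  step 3 ⇒ step 4: BCAABCAABCAABCBCBCAABCBC ⇒ BC·AA·BC·BC·BC·AA·BC·BC·BC·AA·BC·BC·BC·AA·BC·AA·BC·AA·BC·BC·BC·AA·BC·AA
    A ↦ BC
    B ↦ BC
    C ↦ AA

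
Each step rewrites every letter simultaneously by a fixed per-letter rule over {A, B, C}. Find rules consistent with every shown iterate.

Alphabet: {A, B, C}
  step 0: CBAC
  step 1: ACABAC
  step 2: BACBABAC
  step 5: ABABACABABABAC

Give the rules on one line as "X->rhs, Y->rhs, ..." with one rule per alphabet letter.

A->B, B->A, C->AC

  step 1 ⇒ step 2: ACABAC ⇒ B·AC·B·A·B·AC
    A ↦ B
    B ↦ A
    C ↦ AC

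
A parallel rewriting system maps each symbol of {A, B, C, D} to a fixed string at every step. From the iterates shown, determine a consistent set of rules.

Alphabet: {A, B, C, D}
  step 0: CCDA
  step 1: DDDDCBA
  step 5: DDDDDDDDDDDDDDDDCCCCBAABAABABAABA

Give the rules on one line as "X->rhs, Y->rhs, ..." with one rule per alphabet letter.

  step 0 ⇒ step 1: CCDA ⇒ DD·DD·C·BA
    A ↦ BA
    C ↦ DD
    D ↦ C
    B ↦ A  (constrained at step 1)

A->BA, B->A, C->DD, D->C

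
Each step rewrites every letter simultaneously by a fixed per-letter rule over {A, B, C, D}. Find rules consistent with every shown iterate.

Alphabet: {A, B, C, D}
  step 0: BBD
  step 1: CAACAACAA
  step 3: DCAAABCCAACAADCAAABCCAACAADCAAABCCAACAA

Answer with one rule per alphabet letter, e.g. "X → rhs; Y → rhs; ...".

  step 0 ⇒ step 1: BBD ⇒ CAA·CAA·CAA
    B ↦ CAA
    D ↦ CAA
    A ↦ D  (constrained at step 1)
    C ↦ ABC  (constrained at step 1)

A->D, B->CAA, C->ABC, D->CAA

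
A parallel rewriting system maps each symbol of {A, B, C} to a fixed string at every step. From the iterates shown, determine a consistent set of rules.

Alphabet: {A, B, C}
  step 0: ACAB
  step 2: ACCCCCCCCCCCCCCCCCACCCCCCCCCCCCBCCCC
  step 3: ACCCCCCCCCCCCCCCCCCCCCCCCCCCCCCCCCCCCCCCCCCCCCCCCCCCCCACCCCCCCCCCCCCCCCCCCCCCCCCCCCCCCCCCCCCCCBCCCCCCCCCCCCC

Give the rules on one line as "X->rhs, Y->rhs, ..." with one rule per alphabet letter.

A->ACC, B->CBC, C->CCC

  step 2 ⇒ step 3: ACCCCCCCCCCCCCCCCCACCCCCCCCCCCCBCCCC ⇒ ACC·CCC·CCC·CCC·CCC·CCC·CCC·CCC·CCC·CCC·CCC·CCC·CCC·CCC·CCC·CCC·CCC·CCC·ACC·CCC·CCC·CCC·CCC·CCC·CCC·CCC·CCC·CCC·CCC·CCC·CCC·CBC·CCC·CCC·CCC·CCC
    A ↦ ACC
    B ↦ CBC
    C ↦ CCC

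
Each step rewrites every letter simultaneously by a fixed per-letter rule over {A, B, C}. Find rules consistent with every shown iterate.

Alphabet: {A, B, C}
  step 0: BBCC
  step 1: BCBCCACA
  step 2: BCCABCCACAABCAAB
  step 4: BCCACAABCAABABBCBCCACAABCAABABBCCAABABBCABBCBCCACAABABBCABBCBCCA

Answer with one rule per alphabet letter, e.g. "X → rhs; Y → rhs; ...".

A->AB, B->BC, C->CA

  step 1 ⇒ step 2: BCBCCACA ⇒ BC·CA·BC·CA·CA·AB·CA·AB
    A ↦ AB
    B ↦ BC
    C ↦ CA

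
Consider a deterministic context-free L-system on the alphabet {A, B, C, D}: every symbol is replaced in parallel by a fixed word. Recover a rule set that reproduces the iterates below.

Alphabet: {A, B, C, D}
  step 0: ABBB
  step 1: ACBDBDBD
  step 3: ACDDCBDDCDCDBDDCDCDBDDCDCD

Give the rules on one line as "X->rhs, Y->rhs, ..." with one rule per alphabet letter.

  step 0 ⇒ step 1: ABBB ⇒ AC·BD·BD·BD
    A ↦ AC
    B ↦ BD
    C ↦ D  (constrained at step 1)
    D ↦ DC  (constrained at step 1)

A->AC, B->BD, C->D, D->DC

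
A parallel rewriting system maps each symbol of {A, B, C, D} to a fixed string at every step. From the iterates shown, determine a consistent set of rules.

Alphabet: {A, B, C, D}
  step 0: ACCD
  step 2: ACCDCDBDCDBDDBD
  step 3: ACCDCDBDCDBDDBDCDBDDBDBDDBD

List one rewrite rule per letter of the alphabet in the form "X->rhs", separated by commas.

A->AC, B->D, C->CD, D->BD

  step 2 ⇒ step 3: ACCDCDBDCDBDDBD ⇒ AC·CD·CD·BD·CD·BD·D·BD·CD·BD·D·BD·BD·D·BD
    A ↦ AC
    B ↦ D
    C ↦ CD
    D ↦ BD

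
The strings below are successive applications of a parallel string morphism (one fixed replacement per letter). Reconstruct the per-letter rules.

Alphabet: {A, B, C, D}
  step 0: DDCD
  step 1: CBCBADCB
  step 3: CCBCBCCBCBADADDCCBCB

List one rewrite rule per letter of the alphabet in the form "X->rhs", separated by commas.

A->C, B->D, C->AD, D->CB

  step 0 ⇒ step 1: DDCD ⇒ CB·CB·AD·CB
    C ↦ AD
    D ↦ CB
    A ↦ C  (constrained at step 1)
    B ↦ D  (constrained at step 1)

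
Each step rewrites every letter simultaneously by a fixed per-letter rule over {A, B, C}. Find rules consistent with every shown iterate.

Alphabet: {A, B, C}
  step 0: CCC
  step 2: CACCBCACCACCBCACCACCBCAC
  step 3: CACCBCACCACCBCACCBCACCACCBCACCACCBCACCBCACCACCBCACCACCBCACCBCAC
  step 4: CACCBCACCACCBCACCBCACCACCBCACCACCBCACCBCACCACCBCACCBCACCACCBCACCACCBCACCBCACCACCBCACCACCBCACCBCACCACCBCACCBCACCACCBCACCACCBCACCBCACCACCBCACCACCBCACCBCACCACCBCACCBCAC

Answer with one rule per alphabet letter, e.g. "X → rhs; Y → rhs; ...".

A->CB, B->CB, C->CAC

  step 3 ⇒ step 4: CACCBCACCACCBCACCBCACCACCBCACCACCBCACCBCACCACCBCACCACCBCACCBCAC ⇒ CAC·CB·CAC·CAC·CB·CAC·CB·CAC·CAC·CB·CAC·CAC·CB·CAC·CB·CAC·CAC·CB·CAC·CB·CAC·CAC·CB·CAC·CAC·CB·CAC·CB·CAC·CAC·CB·CAC·CAC·CB·CAC·CB·CAC·CAC·CB·CAC·CB·CAC·CAC·CB·CAC·CAC·CB·CAC·CB·CAC·CAC·CB·CAC·CAC·CB·CAC·CB·CAC·CAC·CB·CAC·CB·CAC
    A ↦ CB
    B ↦ CB
    C ↦ CAC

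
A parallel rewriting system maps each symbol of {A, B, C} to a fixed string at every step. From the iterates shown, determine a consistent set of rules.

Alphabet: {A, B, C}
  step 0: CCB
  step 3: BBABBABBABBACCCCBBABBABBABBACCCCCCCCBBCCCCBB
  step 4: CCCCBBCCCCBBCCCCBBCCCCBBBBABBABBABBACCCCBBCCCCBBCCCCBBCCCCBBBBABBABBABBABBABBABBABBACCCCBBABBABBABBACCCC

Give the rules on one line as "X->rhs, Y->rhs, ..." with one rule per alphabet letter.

  step 3 ⇒ step 4: BBABBABBABBACCCCBBABBABBABBACCCCCCCCBBCCCCBB ⇒ CC·CC·BB·CC·CC·BB·CC·CC·BB·CC·CC·BB·BBA·BBA·BBA·BBA·CC·CC·BB·CC·CC·BB·CC·CC·BB·CC·CC·BB·BBA·BBA·BBA·BBA·BBA·BBA·BBA·BBA·CC·CC·BBA·BBA·BBA·BBA·CC·CC
    A ↦ BB
    B ↦ CC
    C ↦ BBA

A->BB, B->CC, C->BBA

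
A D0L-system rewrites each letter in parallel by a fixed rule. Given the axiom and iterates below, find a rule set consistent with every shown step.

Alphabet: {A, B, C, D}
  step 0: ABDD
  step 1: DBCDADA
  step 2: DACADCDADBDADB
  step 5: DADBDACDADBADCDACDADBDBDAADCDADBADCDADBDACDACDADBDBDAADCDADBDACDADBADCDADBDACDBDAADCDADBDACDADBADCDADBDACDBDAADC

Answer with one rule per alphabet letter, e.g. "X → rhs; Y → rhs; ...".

  step 1 ⇒ step 2: DBCDADA ⇒ DA·C·ADC·DA·DB·DA·DB
    A ↦ DB
    B ↦ C
    C ↦ ADC
    D ↦ DA

A->DB, B->C, C->ADC, D->DA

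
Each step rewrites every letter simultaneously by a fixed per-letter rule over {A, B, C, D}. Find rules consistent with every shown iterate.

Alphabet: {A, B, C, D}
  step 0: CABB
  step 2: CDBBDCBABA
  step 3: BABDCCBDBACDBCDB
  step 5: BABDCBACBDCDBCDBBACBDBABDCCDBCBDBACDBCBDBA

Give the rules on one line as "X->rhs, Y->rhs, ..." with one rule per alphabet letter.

  step 2 ⇒ step 3: CDBBDCBABA ⇒ BA·BD·C·C·BD·BA·C·DB·C·DB
    A ↦ DB
    B ↦ C
    C ↦ BA
    D ↦ BD

A->DB, B->C, C->BA, D->BD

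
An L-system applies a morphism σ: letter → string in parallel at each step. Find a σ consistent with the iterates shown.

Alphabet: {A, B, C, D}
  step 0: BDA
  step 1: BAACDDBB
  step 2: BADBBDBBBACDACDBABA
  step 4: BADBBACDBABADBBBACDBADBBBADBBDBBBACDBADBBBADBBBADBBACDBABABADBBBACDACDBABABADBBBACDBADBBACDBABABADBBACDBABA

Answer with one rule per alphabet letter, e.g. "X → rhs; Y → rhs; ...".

A->DBB, B->BA, C->B, D->ACD

  step 1 ⇒ step 2: BAACDDBB ⇒ BA·DBB·DBB·B·ACD·ACD·BA·BA
    A ↦ DBB
    B ↦ BA
    C ↦ B
    D ↦ ACD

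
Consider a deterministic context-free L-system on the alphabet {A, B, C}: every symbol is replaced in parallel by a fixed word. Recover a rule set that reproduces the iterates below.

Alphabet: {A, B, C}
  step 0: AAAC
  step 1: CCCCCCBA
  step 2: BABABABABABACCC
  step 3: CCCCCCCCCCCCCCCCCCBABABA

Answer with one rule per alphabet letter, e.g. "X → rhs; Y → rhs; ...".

  step 2 ⇒ step 3: BABABABABABACCC ⇒ C·CC·C·CC·C·CC·C·CC·C·CC·C·CC·BA·BA·BA
    A ↦ CC
    B ↦ C
    C ↦ BA

A->CC, B->C, C->BA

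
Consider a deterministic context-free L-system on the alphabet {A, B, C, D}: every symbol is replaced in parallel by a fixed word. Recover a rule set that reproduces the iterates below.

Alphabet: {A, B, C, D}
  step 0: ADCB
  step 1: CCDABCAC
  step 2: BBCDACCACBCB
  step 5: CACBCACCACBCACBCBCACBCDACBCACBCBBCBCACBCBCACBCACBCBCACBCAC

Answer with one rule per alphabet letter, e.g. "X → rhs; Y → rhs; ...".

  step 1 ⇒ step 2: CCDABCAC ⇒ B·B·CDA·C·CAC·B·C·B
    A ↦ C
    B ↦ CAC
    C ↦ B
    D ↦ CDA

A->C, B->CAC, C->B, D->CDA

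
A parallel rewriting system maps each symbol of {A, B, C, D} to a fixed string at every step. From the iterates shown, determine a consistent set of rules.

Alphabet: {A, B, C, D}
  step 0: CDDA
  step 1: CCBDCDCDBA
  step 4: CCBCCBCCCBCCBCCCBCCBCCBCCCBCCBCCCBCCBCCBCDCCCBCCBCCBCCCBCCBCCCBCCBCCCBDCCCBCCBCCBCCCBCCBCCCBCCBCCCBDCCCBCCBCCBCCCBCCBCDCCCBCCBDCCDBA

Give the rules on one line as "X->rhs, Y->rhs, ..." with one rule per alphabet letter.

A->DBA, B->C, C->CCB, D->DC

  step 0 ⇒ step 1: CDDA ⇒ CCB·DC·DC·DBA
    A ↦ DBA
    C ↦ CCB
    D ↦ DC
    B ↦ C  (constrained at step 1)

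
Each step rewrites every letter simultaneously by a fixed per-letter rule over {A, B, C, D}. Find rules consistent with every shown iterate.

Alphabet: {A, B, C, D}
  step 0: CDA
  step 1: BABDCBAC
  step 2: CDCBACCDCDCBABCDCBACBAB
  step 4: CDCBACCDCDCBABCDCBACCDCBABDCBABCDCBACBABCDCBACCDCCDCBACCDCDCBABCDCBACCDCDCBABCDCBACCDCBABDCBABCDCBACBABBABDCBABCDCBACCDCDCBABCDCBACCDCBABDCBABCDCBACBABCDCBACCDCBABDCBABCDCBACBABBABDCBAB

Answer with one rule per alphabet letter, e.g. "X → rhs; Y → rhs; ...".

A->BAC, B->CDC, C->BAB, D->DC

  step 1 ⇒ step 2: BABDCBAC ⇒ CDC·BAC·CDC·DC·BAB·CDC·BAC·BAB
    A ↦ BAC
    B ↦ CDC
    C ↦ BAB
    D ↦ DC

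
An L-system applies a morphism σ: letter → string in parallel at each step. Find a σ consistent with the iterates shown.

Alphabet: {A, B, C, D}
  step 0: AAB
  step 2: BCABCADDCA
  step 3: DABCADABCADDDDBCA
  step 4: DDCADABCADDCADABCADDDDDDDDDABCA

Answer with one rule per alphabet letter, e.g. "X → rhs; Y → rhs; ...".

A->CA, B->DA, C->B, D->DD

  step 3 ⇒ step 4: DABCADABCADDDDBCA ⇒ DD·CA·DA·B·CA·DD·CA·DA·B·CA·DD·DD·DD·DD·DA·B·CA
    A ↦ CA
    B ↦ DA
    C ↦ B
    D ↦ DD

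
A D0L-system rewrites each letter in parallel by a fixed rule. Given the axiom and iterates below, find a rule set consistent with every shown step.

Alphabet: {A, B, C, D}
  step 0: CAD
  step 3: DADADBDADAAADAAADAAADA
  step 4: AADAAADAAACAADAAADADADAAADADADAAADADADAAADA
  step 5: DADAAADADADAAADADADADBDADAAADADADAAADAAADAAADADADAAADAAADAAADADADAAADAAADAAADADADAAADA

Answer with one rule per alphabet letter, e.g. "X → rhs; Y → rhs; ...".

A->DA, B->C, C->DB, D->AA

  step 4 ⇒ step 5: AADAAADAAACAADAAADADADAAADADADAAADADADAAADA ⇒ DA·DA·AA·DA·DA·DA·AA·DA·DA·DA·DB·DA·DA·AA·DA·DA·DA·AA·DA·AA·DA·AA·DA·DA·DA·AA·DA·AA·DA·AA·DA·DA·DA·AA·DA·AA·DA·AA·DA·DA·DA·AA·DA
    A ↦ DA
    C ↦ DB
    D ↦ AA
  step 3 ⇒ step 4: DADADBDADAAADAAADAAADA ⇒ AA·DA·AA·DA·AA·C·AA·DA·AA·DA·DA·DA·AA·DA·DA·DA·AA·DA·DA·DA·AA·DA
    B ↦ C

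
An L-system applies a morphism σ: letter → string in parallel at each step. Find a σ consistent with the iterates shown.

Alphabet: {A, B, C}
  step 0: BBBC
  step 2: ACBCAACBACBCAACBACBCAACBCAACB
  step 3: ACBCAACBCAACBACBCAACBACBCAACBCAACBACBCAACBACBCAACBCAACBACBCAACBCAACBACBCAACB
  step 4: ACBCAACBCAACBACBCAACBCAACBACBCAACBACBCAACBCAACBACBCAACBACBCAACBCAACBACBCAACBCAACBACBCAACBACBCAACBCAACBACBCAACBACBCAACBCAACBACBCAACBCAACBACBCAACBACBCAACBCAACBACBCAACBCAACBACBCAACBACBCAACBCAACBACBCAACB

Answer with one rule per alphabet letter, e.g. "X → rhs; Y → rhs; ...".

  step 3 ⇒ step 4: ACBCAACBCAACBACBCAACBACBCAACBCAACBACBCAACBACBCAACBCAACBACBCAACBCAACBACBCAACB ⇒ ACB·CA·ACB·CA·ACB·ACB·CA·ACB·CA·ACB·ACB·CA·ACB·ACB·CA·ACB·CA·ACB·ACB·CA·ACB·ACB·CA·ACB·CA·ACB·ACB·CA·ACB·CA·ACB·ACB·CA·ACB·ACB·CA·ACB·CA·ACB·ACB·CA·ACB·ACB·CA·ACB·CA·ACB·ACB·CA·ACB·CA·ACB·ACB·CA·ACB·ACB·CA·ACB·CA·ACB·ACB·CA·ACB·CA·ACB·ACB·CA·ACB·ACB·CA·ACB·CA·ACB·ACB·CA·ACB
    A ↦ ACB
    B ↦ ACB
    C ↦ CA

A->ACB, B->ACB, C->CA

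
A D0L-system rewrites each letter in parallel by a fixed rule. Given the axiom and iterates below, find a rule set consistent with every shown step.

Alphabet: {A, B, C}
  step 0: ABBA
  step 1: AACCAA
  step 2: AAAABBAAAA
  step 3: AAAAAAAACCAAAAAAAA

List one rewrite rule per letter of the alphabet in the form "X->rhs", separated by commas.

  step 2 ⇒ step 3: AAAABBAAAA ⇒ AA·AA·AA·AA·C·C·AA·AA·AA·AA
    A ↦ AA
    B ↦ C
  step 1 ⇒ step 2: AACCAA ⇒ AA·AA·B·B·AA·AA
    C ↦ B

A->AA, B->C, C->B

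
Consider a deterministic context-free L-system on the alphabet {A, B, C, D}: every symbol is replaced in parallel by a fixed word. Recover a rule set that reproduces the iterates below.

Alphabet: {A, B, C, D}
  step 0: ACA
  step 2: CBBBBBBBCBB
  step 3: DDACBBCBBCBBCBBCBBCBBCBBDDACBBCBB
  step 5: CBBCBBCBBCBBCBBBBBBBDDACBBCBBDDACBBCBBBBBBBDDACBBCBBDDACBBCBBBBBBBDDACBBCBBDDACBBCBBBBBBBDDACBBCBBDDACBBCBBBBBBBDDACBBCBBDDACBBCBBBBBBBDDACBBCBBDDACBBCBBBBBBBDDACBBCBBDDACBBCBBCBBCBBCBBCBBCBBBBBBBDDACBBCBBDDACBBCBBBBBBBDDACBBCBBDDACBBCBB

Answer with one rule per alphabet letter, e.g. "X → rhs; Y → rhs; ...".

  step 2 ⇒ step 3: CBBBBBBBCBB ⇒ DDA·CBB·CBB·CBB·CBB·CBB·CBB·CBB·DDA·CBB·CBB
    B ↦ CBB
    C ↦ DDA
    A ↦ B  (constrained at step 0)
    D ↦ BB  (constrained at step 3)

A->B, B->CBB, C->DDA, D->BB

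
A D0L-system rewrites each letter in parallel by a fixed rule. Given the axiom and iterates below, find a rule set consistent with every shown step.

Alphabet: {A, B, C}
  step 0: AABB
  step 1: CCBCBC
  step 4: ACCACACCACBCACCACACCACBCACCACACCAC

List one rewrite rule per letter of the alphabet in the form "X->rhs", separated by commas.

A->C, B->BC, C->AC

  step 0 ⇒ step 1: AABB ⇒ C·C·BC·BC
    A ↦ C
    B ↦ BC
    C ↦ AC  (constrained at step 1)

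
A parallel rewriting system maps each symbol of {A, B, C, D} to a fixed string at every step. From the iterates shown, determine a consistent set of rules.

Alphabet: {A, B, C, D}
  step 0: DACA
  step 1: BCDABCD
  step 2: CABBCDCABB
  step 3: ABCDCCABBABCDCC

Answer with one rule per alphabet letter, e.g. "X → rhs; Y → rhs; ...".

  step 2 ⇒ step 3: CABBCDCABB ⇒ AB·CD·C·C·AB·B·AB·CD·C·C
    A ↦ CD
    B ↦ C
    C ↦ AB
    D ↦ B

A->CD, B->C, C->AB, D->B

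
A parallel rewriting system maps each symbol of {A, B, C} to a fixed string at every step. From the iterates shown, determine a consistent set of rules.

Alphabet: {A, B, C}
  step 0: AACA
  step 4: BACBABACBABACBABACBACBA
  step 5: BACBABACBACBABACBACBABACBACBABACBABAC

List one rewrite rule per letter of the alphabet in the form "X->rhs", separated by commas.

  step 4 ⇒ step 5: BACBABACBABACBABACBACBA ⇒ BA·C·BA·BA·C·BA·C·BA·BA·C·BA·C·BA·BA·C·BA·C·BA·BA·C·BA·BA·C
    A ↦ C
    B ↦ BA
    C ↦ BA

A->C, B->BA, C->BA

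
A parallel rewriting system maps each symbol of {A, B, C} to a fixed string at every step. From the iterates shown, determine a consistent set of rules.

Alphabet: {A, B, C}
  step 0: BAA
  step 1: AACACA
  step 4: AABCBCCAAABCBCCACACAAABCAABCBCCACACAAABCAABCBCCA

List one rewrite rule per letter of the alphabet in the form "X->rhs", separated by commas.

  step 0 ⇒ step 1: BAA ⇒ AA·CA·CA
    A ↦ CA
    B ↦ AA
    C ↦ BC  (constrained at step 1)

A->CA, B->AA, C->BC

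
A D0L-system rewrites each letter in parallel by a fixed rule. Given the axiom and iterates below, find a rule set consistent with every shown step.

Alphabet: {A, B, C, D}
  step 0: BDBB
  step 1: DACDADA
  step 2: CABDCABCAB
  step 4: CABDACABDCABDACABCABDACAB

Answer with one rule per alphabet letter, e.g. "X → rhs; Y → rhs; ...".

A->AB, B->DA, C->D, D->C

  step 1 ⇒ step 2: DACDADA ⇒ C·AB·D·C·AB·C·AB
    A ↦ AB
    C ↦ D
    D ↦ C
  step 0 ⇒ step 1: BDBB ⇒ DA·C·DA·DA
    B ↦ DA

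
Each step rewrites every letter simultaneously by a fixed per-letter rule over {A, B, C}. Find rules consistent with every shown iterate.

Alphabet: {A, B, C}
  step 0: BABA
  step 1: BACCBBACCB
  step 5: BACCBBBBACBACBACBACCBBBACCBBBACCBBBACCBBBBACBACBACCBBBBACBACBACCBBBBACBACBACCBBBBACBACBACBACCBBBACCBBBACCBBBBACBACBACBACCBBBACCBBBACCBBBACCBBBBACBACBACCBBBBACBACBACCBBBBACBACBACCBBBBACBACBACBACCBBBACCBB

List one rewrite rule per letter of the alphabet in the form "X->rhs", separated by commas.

  step 0 ⇒ step 1: BABA ⇒ BAC·CB·BAC·CB
    A ↦ CB
    B ↦ BAC
    C ↦ B  (constrained at step 1)

A->CB, B->BAC, C->B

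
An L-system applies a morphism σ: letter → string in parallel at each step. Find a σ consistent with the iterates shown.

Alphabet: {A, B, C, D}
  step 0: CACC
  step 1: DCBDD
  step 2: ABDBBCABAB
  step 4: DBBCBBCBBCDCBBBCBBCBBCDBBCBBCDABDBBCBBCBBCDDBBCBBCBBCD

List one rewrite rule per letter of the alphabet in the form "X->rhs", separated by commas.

A->CB, B->BBC, C->D, D->AB

  step 1 ⇒ step 2: DCBDD ⇒ AB·D·BBC·AB·AB
    B ↦ BBC
    C ↦ D
    D ↦ AB
  step 0 ⇒ step 1: CACC ⇒ D·CB·D·D
    A ↦ CB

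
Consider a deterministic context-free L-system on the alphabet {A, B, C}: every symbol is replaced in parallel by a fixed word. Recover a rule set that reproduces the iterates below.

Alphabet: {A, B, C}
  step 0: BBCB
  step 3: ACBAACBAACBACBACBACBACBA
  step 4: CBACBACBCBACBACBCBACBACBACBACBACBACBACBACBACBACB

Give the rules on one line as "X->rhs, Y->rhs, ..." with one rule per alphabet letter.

A->CB, B->A, C->ACB

  step 3 ⇒ step 4: ACBAACBAACBACBACBACBACBA ⇒ CB·ACB·A·CB·CB·ACB·A·CB·CB·ACB·A·CB·ACB·A·CB·ACB·A·CB·ACB·A·CB·ACB·A·CB
    A ↦ CB
    B ↦ A
    C ↦ ACB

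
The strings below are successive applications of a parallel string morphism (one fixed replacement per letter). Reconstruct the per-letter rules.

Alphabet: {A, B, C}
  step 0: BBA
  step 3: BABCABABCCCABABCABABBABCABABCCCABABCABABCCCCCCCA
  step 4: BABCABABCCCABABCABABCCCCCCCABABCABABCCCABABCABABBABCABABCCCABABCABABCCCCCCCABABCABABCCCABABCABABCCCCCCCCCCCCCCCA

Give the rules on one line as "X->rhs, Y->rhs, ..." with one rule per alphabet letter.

A->CA, B->BAB, C->CC

  step 3 ⇒ step 4: BABCABABCCCABABCABABBABCABABCCCABABCABABCCCCCCCA ⇒ BAB·CA·BAB·CC·CA·BAB·CA·BAB·CC·CC·CC·CA·BAB·CA·BAB·CC·CA·BAB·CA·BAB·BAB·CA·BAB·CC·CA·BAB·CA·BAB·CC·CC·CC·CA·BAB·CA·BAB·CC·CA·BAB·CA·BAB·CC·CC·CC·CC·CC·CC·CC·CA
    A ↦ CA
    B ↦ BAB
    C ↦ CC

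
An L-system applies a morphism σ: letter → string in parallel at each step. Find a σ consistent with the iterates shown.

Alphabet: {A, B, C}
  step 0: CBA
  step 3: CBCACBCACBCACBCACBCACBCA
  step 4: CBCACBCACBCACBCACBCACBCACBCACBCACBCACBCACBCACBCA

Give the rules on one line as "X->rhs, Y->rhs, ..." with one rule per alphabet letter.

A->CA, B->CA, C->CB

  step 3 ⇒ step 4: CBCACBCACBCACBCACBCACBCA ⇒ CB·CA·CB·CA·CB·CA·CB·CA·CB·CA·CB·CA·CB·CA·CB·CA·CB·CA·CB·CA·CB·CA·CB·CA
    A ↦ CA
    B ↦ CA
    C ↦ CB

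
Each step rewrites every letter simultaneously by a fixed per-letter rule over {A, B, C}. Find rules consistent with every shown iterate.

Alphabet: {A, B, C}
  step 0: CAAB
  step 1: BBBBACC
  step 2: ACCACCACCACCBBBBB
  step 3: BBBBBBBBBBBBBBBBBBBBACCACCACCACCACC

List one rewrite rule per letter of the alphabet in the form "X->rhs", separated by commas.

A->B, B->ACC, C->BB

  step 2 ⇒ step 3: ACCACCACCACCBBBBB ⇒ B·BB·BB·B·BB·BB·B·BB·BB·B·BB·BB·ACC·ACC·ACC·ACC·ACC
    A ↦ B
    B ↦ ACC
    C ↦ BB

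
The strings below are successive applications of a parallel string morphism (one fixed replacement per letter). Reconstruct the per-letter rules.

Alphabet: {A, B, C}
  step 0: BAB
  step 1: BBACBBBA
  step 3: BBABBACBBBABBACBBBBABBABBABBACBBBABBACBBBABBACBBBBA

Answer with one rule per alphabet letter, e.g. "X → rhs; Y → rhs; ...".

A->CB, B->BBA, C->B

  step 0 ⇒ step 1: BAB ⇒ BBA·CB·BBA
    A ↦ CB
    B ↦ BBA
    C ↦ B  (constrained at step 1)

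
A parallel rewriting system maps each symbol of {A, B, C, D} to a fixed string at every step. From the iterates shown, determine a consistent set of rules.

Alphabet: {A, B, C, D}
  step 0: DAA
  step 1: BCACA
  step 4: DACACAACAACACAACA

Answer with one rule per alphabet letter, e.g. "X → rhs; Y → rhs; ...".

A->CA, B->D, C->A, D->B

  step 0 ⇒ step 1: DAA ⇒ B·CA·CA
    A ↦ CA
    D ↦ B
    B ↦ D  (constrained at step 1)
    C ↦ A  (constrained at step 1)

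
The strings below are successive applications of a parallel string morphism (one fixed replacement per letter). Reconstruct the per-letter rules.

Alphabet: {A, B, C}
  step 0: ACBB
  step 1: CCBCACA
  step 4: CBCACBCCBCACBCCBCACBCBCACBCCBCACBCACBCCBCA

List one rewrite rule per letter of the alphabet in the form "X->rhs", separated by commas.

  step 0 ⇒ step 1: ACBB ⇒ C·CB·CA·CA
    A ↦ C
    B ↦ CA
    C ↦ CB

A->C, B->CA, C->CB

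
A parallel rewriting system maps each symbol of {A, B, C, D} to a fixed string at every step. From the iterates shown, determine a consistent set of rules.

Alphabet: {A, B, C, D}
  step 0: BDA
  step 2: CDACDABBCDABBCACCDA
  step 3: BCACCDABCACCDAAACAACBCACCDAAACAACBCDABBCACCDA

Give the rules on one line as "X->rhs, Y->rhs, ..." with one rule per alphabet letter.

  step 2 ⇒ step 3: CDACDABBCDABBCACCDA ⇒ B·CAC·CDA·B·CAC·CDA·AAC·AAC·B·CAC·CDA·AAC·AAC·B·CDA·B·B·CAC·CDA
    A ↦ CDA
    B ↦ AAC
    C ↦ B
    D ↦ CAC

A->CDA, B->AAC, C->B, D->CAC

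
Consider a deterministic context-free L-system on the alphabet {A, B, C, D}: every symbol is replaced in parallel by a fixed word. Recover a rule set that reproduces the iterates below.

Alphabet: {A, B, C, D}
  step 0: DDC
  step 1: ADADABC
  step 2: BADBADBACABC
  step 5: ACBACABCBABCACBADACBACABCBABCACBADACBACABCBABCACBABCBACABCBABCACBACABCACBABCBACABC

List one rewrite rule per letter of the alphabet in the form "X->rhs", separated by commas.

  step 1 ⇒ step 2: ADADABC ⇒ B·AD·B·AD·B·AC·ABC
    A ↦ B
    B ↦ AC
    C ↦ ABC
    D ↦ AD

A->B, B->AC, C->ABC, D->AD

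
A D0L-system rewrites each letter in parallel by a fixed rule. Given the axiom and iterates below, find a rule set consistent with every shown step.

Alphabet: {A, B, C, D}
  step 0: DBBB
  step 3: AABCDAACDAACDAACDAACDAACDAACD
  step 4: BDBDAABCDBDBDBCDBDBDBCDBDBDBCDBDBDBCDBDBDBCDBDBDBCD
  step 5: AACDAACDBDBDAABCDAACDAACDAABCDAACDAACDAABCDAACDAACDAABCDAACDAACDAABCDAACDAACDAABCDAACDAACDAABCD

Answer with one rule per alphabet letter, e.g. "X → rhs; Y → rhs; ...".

  step 4 ⇒ step 5: BDBDAABCDBDBDBCDBDBDBCDBDBDBCDBDBDBCDBDBDBCDBDBDBCD ⇒ AA·CD·AA·CD·BD·BD·AA·B·CD·AA·CD·AA·CD·AA·B·CD·AA·CD·AA·CD·AA·B·CD·AA·CD·AA·CD·AA·B·CD·AA·CD·AA·CD·AA·B·CD·AA·CD·AA·CD·AA·B·CD·AA·CD·AA·CD·AA·B·CD
    A ↦ BD
    B ↦ AA
    C ↦ B
    D ↦ CD

A->BD, B->AA, C->B, D->CD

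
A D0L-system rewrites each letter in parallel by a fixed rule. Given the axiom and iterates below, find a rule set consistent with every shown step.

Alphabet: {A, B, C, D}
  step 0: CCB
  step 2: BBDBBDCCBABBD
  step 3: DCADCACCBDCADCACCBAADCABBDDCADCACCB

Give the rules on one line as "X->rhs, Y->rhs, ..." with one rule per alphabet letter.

  step 2 ⇒ step 3: BBDBBDCCBABBD ⇒ DCA·DCA·CCB·DCA·DCA·CCB·A·A·DCA·BBD·DCA·DCA·CCB
    A ↦ BBD
    B ↦ DCA
    C ↦ A
    D ↦ CCB

A->BBD, B->DCA, C->A, D->CCB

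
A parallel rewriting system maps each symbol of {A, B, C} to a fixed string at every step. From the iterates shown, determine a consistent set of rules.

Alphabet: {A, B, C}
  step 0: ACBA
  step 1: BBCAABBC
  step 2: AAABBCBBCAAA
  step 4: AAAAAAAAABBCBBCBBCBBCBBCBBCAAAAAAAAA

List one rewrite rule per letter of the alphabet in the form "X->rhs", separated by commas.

  step 1 ⇒ step 2: BBCAABBC ⇒ A·A·A·BBC·BBC·A·A·A
    A ↦ BBC
    B ↦ A
    C ↦ A

A->BBC, B->A, C->A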